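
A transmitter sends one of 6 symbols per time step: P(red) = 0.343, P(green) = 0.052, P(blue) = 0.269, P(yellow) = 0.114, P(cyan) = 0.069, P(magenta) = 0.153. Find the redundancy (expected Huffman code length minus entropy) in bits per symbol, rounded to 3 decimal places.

0.057 bits

Entropy H = −Σ p log₂ p ≈ 2.2986 bits.
Huffman merges: 13/250+69/1000→121/1000; 57/500+121/1000→47/200; 153/1000+47/200→97/250; 269/1000+343/1000→153/250; 97/250+153/250→1. L = 589/250 ≈ 2.3560.
L − H = 2.3560 − 2.2986 = 0.057 bits.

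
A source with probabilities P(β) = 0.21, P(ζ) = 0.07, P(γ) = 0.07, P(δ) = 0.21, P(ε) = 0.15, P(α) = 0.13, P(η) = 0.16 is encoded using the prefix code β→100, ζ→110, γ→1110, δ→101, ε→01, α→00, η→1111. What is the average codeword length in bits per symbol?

2.95 bits/symbol

L̄ = Σ pᵢ·ℓᵢ = 0.21·3 + 0.07·3 + 0.07·4 + 0.21·3 + 0.15·2 + 0.13·2 + 0.16·4 = 2.95 bits/symbol.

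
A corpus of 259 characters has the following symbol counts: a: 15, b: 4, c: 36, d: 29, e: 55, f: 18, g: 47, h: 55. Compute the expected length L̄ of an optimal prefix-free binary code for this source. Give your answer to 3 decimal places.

Probabilities are the counts divided by 259.
Repeatedly combine the two least-probable nodes; the expected code length is the sum of the merged weights.
merge 4/259 + 15/259 → 19/259
merge 18/259 + 19/259 → 1/7
merge 29/259 + 36/259 → 65/259
merge 1/7 + 47/259 → 12/37
merge 55/259 + 55/259 → 110/259
merge 65/259 + 12/37 → 149/259
merge 110/259 + 149/259 → 1
L = 19/259 + 1/7 + 65/259 + 12/37 + 110/259 + 149/259 + 1 = 723/259 ≈ 2.792 bits/symbol.

2.792 bits/symbol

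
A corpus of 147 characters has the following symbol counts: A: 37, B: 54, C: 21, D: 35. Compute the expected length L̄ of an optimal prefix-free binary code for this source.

2 bits/symbol

Probabilities are the counts divided by 147.
Repeatedly combine the two least-probable nodes; the expected code length is the sum of the merged weights.
merge 1/7 + 5/21 → 8/21
merge 37/147 + 18/49 → 13/21
merge 8/21 + 13/21 → 1
L = 8/21 + 13/21 + 1 = 2 bits/symbol.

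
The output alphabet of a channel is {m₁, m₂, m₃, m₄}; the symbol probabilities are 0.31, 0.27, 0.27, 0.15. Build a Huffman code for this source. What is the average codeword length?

2 bits/symbol

Repeatedly combine the two least-probable nodes; the expected code length is the sum of the merged weights.
merge 3/20 + 27/100 → 21/50
merge 27/100 + 31/100 → 29/50
merge 21/50 + 29/50 → 1
L = 21/50 + 29/50 + 1 = 2 bits/symbol.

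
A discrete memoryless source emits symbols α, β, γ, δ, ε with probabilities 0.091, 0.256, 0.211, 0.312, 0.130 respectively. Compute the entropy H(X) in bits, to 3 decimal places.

H = −Σ pᵢ log₂ pᵢ.
−0.091·log₂(0.091) = 0.3147
−0.256·log₂(0.256) = 0.5032
−0.211·log₂(0.211) = 0.4736
−0.312·log₂(0.312) = 0.5243
−0.130·log₂(0.130) = 0.3826
Sum ≈ 2.1985 → 2.198 bits.

2.198 bits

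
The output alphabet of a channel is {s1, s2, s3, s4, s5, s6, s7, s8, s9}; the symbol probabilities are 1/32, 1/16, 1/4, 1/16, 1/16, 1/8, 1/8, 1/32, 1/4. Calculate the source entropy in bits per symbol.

2.8125 bits

Each probability is a power of 1/2, so log₂(1/p) is an integer.
H = Σ p·log₂(1/p) = 1/32·5 + 1/16·4 + 1/4·2 + 1/16·4 + 1/16·4 + 1/8·3 + 1/8·3 + 1/32·5 + 1/4·2 = 2.8125 bits.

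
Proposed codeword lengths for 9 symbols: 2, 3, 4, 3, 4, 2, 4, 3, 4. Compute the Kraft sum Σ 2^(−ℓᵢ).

With common denominator 2^4 = 16: Σ 2^(−ℓᵢ) = 4/16 + 2/16 + 1/16 + 2/16 + 1/16 + 4/16 + 1/16 + 2/16 + 1/16 = 18/16 = 1.125.

1.125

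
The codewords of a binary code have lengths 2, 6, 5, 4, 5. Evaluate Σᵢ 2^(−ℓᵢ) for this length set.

With common denominator 2^6 = 64: Σ 2^(−ℓᵢ) = 16/64 + 1/64 + 2/64 + 4/64 + 2/64 = 25/64 = 0.390625.

0.390625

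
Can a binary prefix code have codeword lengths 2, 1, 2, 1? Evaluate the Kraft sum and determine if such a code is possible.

1.5; no

With common denominator 2^2 = 4: Σ 2^(−ℓᵢ) = 1/4 + 2/4 + 1/4 + 2/4 = 6/4 = 1.5.
Kraft's inequality requires Σ ≤ 1; here Σ = 1.5 > 1, so no such prefix code exists.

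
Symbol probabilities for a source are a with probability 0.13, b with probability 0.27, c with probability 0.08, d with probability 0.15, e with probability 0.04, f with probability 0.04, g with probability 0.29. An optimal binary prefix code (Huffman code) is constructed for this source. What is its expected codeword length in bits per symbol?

2.52 bits/symbol

Repeatedly combine the two least-probable nodes; the expected code length is the sum of the merged weights.
merge 1/25 + 1/25 → 2/25
merge 2/25 + 2/25 → 4/25
merge 13/100 + 3/20 → 7/25
merge 4/25 + 27/100 → 43/100
merge 7/25 + 29/100 → 57/100
merge 43/100 + 57/100 → 1
L = 2/25 + 4/25 + 7/25 + 43/100 + 57/100 + 1 = 63/25 = 2.52 bits/symbol.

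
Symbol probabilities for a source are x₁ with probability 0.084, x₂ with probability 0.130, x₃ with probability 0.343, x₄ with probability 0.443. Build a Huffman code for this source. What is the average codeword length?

1.771 bits/symbol

Repeatedly combine the two least-probable nodes; the expected code length is the sum of the merged weights.
merge 21/250 + 13/100 → 107/500
merge 107/500 + 343/1000 → 557/1000
merge 443/1000 + 557/1000 → 1
L = 107/500 + 557/1000 + 1 = 1771/1000 = 1.771 bits/symbol.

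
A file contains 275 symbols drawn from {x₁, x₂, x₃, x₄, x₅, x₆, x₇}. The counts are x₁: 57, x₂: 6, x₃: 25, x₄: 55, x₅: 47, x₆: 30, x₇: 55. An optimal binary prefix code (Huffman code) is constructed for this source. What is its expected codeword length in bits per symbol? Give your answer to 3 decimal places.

2.705 bits/symbol

Probabilities are the counts divided by 275.
Repeatedly combine the two least-probable nodes; the expected code length is the sum of the merged weights.
merge 6/275 + 1/11 → 31/275
merge 6/55 + 31/275 → 61/275
merge 47/275 + 1/5 → 102/275
merge 1/5 + 57/275 → 112/275
merge 61/275 + 102/275 → 163/275
merge 112/275 + 163/275 → 1
L = 31/275 + 61/275 + 102/275 + 112/275 + 163/275 + 1 = 744/275 ≈ 2.705 bits/symbol.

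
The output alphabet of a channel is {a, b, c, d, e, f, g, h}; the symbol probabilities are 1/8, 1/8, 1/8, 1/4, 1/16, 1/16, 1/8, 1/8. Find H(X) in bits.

Each probability is a power of 1/2, so log₂(1/p) is an integer.
H = Σ p·log₂(1/p) = 1/8·3 + 1/8·3 + 1/8·3 + 1/4·2 + 1/16·4 + 1/16·4 + 1/8·3 + 1/8·3 = 2.875 bits.

2.875 bits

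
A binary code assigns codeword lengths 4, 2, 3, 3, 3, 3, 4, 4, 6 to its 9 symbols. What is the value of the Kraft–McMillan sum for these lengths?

0.953125

With common denominator 2^6 = 64: Σ 2^(−ℓᵢ) = 4/64 + 16/64 + 8/64 + 8/64 + 8/64 + 8/64 + 4/64 + 4/64 + 1/64 = 61/64 = 0.953125.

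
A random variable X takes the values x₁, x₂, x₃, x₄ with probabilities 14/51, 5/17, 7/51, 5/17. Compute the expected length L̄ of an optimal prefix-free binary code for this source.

Repeatedly combine the two least-probable nodes; the expected code length is the sum of the merged weights.
merge 7/51 + 14/51 → 7/17
merge 5/17 + 5/17 → 10/17
merge 7/17 + 10/17 → 1
L = 7/17 + 10/17 + 1 = 2 bits/symbol.

2 bits/symbol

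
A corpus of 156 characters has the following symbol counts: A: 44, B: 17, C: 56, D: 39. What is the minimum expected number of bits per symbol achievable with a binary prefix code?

Probabilities are the counts divided by 156.
Repeatedly combine the two least-probable nodes; the expected code length is the sum of the merged weights.
merge 17/156 + 1/4 → 14/39
merge 11/39 + 14/39 → 25/39
merge 14/39 + 25/39 → 1
L = 14/39 + 25/39 + 1 = 2 bits/symbol.

2 bits/symbol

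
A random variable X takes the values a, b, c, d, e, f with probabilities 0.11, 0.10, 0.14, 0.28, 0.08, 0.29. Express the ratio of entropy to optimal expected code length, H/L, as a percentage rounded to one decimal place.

98.9%

Entropy H = −Σ p log₂ p ≈ 2.4032 bits.
Huffman merges: 2/25+1/10→9/50; 11/100+7/50→1/4; 9/50+1/4→43/100; 7/25+29/100→57/100; 43/100+57/100→1. L = 243/100 ≈ 2.4300.
Efficiency = H/L = 2.4032/2.4300 = 98.9%.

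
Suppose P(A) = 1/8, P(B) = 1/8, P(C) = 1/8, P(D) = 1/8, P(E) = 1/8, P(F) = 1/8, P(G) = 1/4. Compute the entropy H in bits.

2.75 bits

Each probability is a power of 1/2, so log₂(1/p) is an integer.
H = Σ p·log₂(1/p) = 1/8·3 + 1/8·3 + 1/8·3 + 1/8·3 + 1/8·3 + 1/8·3 + 1/4·2 = 2.75 bits.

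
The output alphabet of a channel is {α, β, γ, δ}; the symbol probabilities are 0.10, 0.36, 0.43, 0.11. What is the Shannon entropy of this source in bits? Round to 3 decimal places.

1.737 bits

H = −Σ pᵢ log₂ pᵢ.
−0.10·log₂(0.10) = 0.3322
−0.36·log₂(0.36) = 0.5306
−0.43·log₂(0.43) = 0.5236
−0.11·log₂(0.11) = 0.3503
Sum ≈ 1.7367 → 1.737 bits.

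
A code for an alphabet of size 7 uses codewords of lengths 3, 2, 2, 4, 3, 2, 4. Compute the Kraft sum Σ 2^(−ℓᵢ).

With common denominator 2^4 = 16: Σ 2^(−ℓᵢ) = 2/16 + 4/16 + 4/16 + 1/16 + 2/16 + 4/16 + 1/16 = 18/16 = 1.125.

1.125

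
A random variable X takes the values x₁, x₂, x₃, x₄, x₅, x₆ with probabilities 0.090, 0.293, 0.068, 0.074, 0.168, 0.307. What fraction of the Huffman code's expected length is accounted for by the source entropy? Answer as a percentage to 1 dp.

98.1%

Entropy H = −Σ p log₂ p ≈ 2.3286 bits.
Huffman merges: 17/250+37/500→71/500; 9/100+71/500→29/125; 21/125+29/125→2/5; 293/1000+307/1000→3/5; 2/5+3/5→1. L = 1187/500 ≈ 2.3740.
Efficiency = H/L = 2.3286/2.3740 = 98.1%.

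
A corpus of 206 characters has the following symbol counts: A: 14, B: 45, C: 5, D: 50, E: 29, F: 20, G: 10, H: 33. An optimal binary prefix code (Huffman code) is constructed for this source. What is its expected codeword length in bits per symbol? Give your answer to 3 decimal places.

2.752 bits/symbol

Probabilities are the counts divided by 206.
Repeatedly combine the two least-probable nodes; the expected code length is the sum of the merged weights.
merge 5/206 + 5/103 → 15/206
merge 7/103 + 15/206 → 29/206
merge 10/103 + 29/206 → 49/206
merge 29/206 + 33/206 → 31/103
merge 45/206 + 49/206 → 47/103
merge 25/103 + 31/103 → 56/103
merge 47/103 + 56/103 → 1
L = 15/206 + 29/206 + 49/206 + 31/103 + 47/103 + 56/103 + 1 = 567/206 ≈ 2.752 bits/symbol.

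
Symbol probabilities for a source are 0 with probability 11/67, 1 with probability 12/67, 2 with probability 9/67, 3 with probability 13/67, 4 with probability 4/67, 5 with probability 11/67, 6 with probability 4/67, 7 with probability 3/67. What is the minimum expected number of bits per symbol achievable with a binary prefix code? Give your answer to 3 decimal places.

Repeatedly combine the two least-probable nodes; the expected code length is the sum of the merged weights.
merge 3/67 + 4/67 → 7/67
merge 4/67 + 7/67 → 11/67
merge 9/67 + 11/67 → 20/67
merge 11/67 + 11/67 → 22/67
merge 12/67 + 13/67 → 25/67
merge 20/67 + 22/67 → 42/67
merge 25/67 + 42/67 → 1
L = 7/67 + 11/67 + 20/67 + 22/67 + 25/67 + 42/67 + 1 = 194/67 ≈ 2.896 bits/symbol.

2.896 bits/symbol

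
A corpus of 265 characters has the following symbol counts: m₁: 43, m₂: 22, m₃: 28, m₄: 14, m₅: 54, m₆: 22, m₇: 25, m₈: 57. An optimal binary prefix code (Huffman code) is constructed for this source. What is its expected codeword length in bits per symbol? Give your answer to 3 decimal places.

Probabilities are the counts divided by 265.
Repeatedly combine the two least-probable nodes; the expected code length is the sum of the merged weights.
merge 14/265 + 22/265 → 36/265
merge 22/265 + 5/53 → 47/265
merge 28/265 + 36/265 → 64/265
merge 43/265 + 47/265 → 18/53
merge 54/265 + 57/265 → 111/265
merge 64/265 + 18/53 → 154/265
merge 111/265 + 154/265 → 1
L = 36/265 + 47/265 + 64/265 + 18/53 + 111/265 + 154/265 + 1 = 767/265 ≈ 2.894 bits/symbol.

2.894 bits/symbol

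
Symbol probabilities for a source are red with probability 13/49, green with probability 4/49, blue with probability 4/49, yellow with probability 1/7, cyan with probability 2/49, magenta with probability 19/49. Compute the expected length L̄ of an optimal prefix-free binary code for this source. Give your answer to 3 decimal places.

Repeatedly combine the two least-probable nodes; the expected code length is the sum of the merged weights.
merge 2/49 + 4/49 → 6/49
merge 4/49 + 6/49 → 10/49
merge 1/7 + 10/49 → 17/49
merge 13/49 + 17/49 → 30/49
merge 19/49 + 30/49 → 1
L = 6/49 + 10/49 + 17/49 + 30/49 + 1 = 16/7 ≈ 2.286 bits/symbol.

2.286 bits/symbol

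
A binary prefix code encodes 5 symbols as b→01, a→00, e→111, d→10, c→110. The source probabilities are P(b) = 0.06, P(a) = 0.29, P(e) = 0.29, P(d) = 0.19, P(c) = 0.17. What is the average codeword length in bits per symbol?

2.46 bits/symbol

L̄ = Σ pᵢ·ℓᵢ = 0.06·2 + 0.29·2 + 0.29·3 + 0.19·2 + 0.17·3 = 2.46 bits/symbol.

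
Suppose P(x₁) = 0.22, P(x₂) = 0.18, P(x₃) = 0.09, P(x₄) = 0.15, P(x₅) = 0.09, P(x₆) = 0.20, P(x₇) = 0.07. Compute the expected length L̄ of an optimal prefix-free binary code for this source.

Repeatedly combine the two least-probable nodes; the expected code length is the sum of the merged weights.
merge 7/100 + 9/100 → 4/25
merge 9/100 + 3/20 → 6/25
merge 4/25 + 9/50 → 17/50
merge 1/5 + 11/50 → 21/50
merge 6/25 + 17/50 → 29/50
merge 21/50 + 29/50 → 1
L = 4/25 + 6/25 + 17/50 + 21/50 + 29/50 + 1 = 137/50 = 2.74 bits/symbol.

2.74 bits/symbol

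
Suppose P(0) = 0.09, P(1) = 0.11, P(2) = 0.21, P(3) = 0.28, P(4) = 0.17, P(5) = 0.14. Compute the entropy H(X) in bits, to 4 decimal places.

H = −Σ pᵢ log₂ pᵢ.
−0.09·log₂(0.09) = 0.3127
−0.11·log₂(0.11) = 0.3503
−0.21·log₂(0.21) = 0.4728
−0.28·log₂(0.28) = 0.5142
−0.17·log₂(0.17) = 0.4346
−0.14·log₂(0.14) = 0.3971
Sum ≈ 2.4817 → 2.4817 bits.

2.4817 bits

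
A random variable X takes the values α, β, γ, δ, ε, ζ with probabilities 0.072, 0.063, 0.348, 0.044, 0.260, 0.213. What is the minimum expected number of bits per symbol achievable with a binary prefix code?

2.286 bits/symbol

Repeatedly combine the two least-probable nodes; the expected code length is the sum of the merged weights.
merge 11/250 + 63/1000 → 107/1000
merge 9/125 + 107/1000 → 179/1000
merge 179/1000 + 213/1000 → 49/125
merge 13/50 + 87/250 → 76/125
merge 49/125 + 76/125 → 1
L = 107/1000 + 179/1000 + 49/125 + 76/125 + 1 = 1143/500 = 2.286 bits/symbol.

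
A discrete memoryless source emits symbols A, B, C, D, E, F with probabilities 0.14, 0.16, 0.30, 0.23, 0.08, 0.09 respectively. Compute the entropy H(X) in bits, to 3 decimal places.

H = −Σ pᵢ log₂ pᵢ.
−0.14·log₂(0.14) = 0.3971
−0.16·log₂(0.16) = 0.4230
−0.30·log₂(0.30) = 0.5211
−0.23·log₂(0.23) = 0.4877
−0.08·log₂(0.08) = 0.2915
−0.09·log₂(0.09) = 0.3127
Sum ≈ 2.4330 → 2.433 bits.

2.433 bits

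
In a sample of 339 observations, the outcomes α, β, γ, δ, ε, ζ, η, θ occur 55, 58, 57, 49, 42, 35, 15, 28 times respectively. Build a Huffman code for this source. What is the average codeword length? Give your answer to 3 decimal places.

2.956 bits/symbol

Probabilities are the counts divided by 339.
Repeatedly combine the two least-probable nodes; the expected code length is the sum of the merged weights.
merge 5/113 + 28/339 → 43/339
merge 35/339 + 14/113 → 77/339
merge 43/339 + 49/339 → 92/339
merge 55/339 + 19/113 → 112/339
merge 58/339 + 77/339 → 45/113
merge 92/339 + 112/339 → 68/113
merge 45/113 + 68/113 → 1
L = 43/339 + 77/339 + 92/339 + 112/339 + 45/113 + 68/113 + 1 = 334/113 ≈ 2.956 bits/symbol.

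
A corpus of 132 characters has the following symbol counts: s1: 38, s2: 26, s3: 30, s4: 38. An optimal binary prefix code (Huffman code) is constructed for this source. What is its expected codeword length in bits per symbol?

Probabilities are the counts divided by 132.
Repeatedly combine the two least-probable nodes; the expected code length is the sum of the merged weights.
merge 13/66 + 5/22 → 14/33
merge 19/66 + 19/66 → 19/33
merge 14/33 + 19/33 → 1
L = 14/33 + 19/33 + 1 = 2 bits/symbol.

2 bits/symbol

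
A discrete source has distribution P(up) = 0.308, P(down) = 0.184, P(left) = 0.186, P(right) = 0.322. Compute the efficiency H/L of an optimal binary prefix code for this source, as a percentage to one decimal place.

Entropy H = −Σ p log₂ p ≈ 1.9504 bits.
Huffman merges: 23/125+93/500→37/100; 77/250+161/500→63/100; 37/100+63/100→1. L = 2 ≈ 2.0000.
Efficiency = H/L = 1.9504/2.0000 = 97.5%.

97.5%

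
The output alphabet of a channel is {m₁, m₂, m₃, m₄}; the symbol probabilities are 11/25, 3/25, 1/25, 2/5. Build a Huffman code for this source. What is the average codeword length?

Repeatedly combine the two least-probable nodes; the expected code length is the sum of the merged weights.
merge 1/25 + 3/25 → 4/25
merge 4/25 + 2/5 → 14/25
merge 11/25 + 14/25 → 1
L = 4/25 + 14/25 + 1 = 43/25 = 1.72 bits/symbol.

1.72 bits/symbol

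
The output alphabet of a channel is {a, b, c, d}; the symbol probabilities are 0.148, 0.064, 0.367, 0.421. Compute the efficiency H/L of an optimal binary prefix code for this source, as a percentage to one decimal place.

95.9%

Entropy H = −Σ p log₂ p ≈ 1.7179 bits.
Huffman merges: 8/125+37/250→53/250; 53/250+367/1000→579/1000; 421/1000+579/1000→1. L = 1791/1000 ≈ 1.7910.
Efficiency = H/L = 1.7179/1.7910 = 95.9%.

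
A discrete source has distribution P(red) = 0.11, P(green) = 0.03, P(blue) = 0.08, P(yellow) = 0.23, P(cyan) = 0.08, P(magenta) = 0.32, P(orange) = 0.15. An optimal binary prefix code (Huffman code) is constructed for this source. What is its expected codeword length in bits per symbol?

Repeatedly combine the two least-probable nodes; the expected code length is the sum of the merged weights.
merge 3/100 + 2/25 → 11/100
merge 2/25 + 11/100 → 19/100
merge 11/100 + 3/20 → 13/50
merge 19/100 + 23/100 → 21/50
merge 13/50 + 8/25 → 29/50
merge 21/50 + 29/50 → 1
L = 11/100 + 19/100 + 13/50 + 21/50 + 29/50 + 1 = 64/25 = 2.56 bits/symbol.

2.56 bits/symbol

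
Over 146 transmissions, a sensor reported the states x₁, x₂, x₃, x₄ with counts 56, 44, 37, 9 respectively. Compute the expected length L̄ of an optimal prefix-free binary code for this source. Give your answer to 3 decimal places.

Probabilities are the counts divided by 146.
Repeatedly combine the two least-probable nodes; the expected code length is the sum of the merged weights.
merge 9/146 + 37/146 → 23/73
merge 22/73 + 23/73 → 45/73
merge 28/73 + 45/73 → 1
L = 23/73 + 45/73 + 1 = 141/73 ≈ 1.932 bits/symbol.

1.932 bits/symbol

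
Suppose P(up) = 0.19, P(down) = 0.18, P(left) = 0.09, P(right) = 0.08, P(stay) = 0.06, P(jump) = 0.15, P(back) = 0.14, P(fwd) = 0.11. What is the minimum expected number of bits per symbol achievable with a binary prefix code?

2.95 bits/symbol

Repeatedly combine the two least-probable nodes; the expected code length is the sum of the merged weights.
merge 3/50 + 2/25 → 7/50
merge 9/100 + 11/100 → 1/5
merge 7/50 + 7/50 → 7/25
merge 3/20 + 9/50 → 33/100
merge 19/100 + 1/5 → 39/100
merge 7/25 + 33/100 → 61/100
merge 39/100 + 61/100 → 1
L = 7/50 + 1/5 + 7/25 + 33/100 + 39/100 + 61/100 + 1 = 59/20 = 2.95 bits/symbol.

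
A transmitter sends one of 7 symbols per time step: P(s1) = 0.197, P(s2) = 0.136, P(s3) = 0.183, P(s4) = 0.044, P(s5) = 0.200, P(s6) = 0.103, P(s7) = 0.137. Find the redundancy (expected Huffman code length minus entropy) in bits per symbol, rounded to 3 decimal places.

0.055 bits

Entropy H = −Σ p log₂ p ≈ 2.6948 bits.
Huffman merges: 11/250+103/1000→147/1000; 17/125+137/1000→273/1000; 147/1000+183/1000→33/100; 197/1000+1/5→397/1000; 273/1000+33/100→603/1000; 397/1000+603/1000→1. L = 11/4 ≈ 2.7500.
L − H = 2.7500 − 2.6948 = 0.055 bits.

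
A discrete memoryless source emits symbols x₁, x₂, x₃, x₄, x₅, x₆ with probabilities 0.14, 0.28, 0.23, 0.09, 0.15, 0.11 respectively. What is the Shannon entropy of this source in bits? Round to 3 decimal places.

2.472 bits

H = −Σ pᵢ log₂ pᵢ.
−0.14·log₂(0.14) = 0.3971
−0.28·log₂(0.28) = 0.5142
−0.23·log₂(0.23) = 0.4877
−0.09·log₂(0.09) = 0.3127
−0.15·log₂(0.15) = 0.4105
−0.11·log₂(0.11) = 0.3503
Sum ≈ 2.4725 → 2.472 bits.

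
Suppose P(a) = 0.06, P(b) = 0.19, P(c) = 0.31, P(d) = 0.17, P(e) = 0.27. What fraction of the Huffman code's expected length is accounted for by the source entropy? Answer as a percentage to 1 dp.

Entropy H = −Σ p log₂ p ≈ 2.1672 bits.
Huffman merges: 3/50+17/100→23/100; 19/100+23/100→21/50; 27/100+31/100→29/50; 21/50+29/50→1. L = 223/100 ≈ 2.2300.
Efficiency = H/L = 2.1672/2.2300 = 97.2%.

97.2%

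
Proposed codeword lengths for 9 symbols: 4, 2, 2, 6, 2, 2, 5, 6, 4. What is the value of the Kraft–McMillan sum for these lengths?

1.1875

With common denominator 2^6 = 64: Σ 2^(−ℓᵢ) = 4/64 + 16/64 + 16/64 + 1/64 + 16/64 + 16/64 + 2/64 + 1/64 + 4/64 = 76/64 = 1.1875.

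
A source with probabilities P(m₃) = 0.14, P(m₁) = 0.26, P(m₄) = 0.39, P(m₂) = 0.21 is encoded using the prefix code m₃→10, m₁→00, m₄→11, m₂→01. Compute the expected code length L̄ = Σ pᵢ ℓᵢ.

2 bits/symbol

L̄ = Σ pᵢ·ℓᵢ = 0.14·2 + 0.26·2 + 0.39·2 + 0.21·2 = 2 bits/symbol.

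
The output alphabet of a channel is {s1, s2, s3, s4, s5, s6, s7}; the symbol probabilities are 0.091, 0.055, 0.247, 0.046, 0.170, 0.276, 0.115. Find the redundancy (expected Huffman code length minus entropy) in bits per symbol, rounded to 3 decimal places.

Entropy H = −Σ p log₂ p ≈ 2.5535 bits.
Huffman merges: 23/500+11/200→101/1000; 91/1000+101/1000→24/125; 23/200+17/100→57/200; 24/125+247/1000→439/1000; 69/250+57/200→561/1000; 439/1000+561/1000→1. L = 1289/500 ≈ 2.5780.
L − H = 2.5780 − 2.5535 = 0.025 bits.

0.025 bits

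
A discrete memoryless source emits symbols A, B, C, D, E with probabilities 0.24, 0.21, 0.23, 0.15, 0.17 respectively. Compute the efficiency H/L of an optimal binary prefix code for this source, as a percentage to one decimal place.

Entropy H = −Σ p log₂ p ≈ 2.2998 bits.
Huffman merges: 3/20+17/100→8/25; 21/100+23/100→11/25; 6/25+8/25→14/25; 11/25+14/25→1. L = 58/25 ≈ 2.3200.
Efficiency = H/L = 2.2998/2.3200 = 99.1%.

99.1%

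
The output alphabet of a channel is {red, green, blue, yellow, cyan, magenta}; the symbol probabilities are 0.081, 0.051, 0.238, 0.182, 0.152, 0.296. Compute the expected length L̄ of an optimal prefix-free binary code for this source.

2.416 bits/symbol

Repeatedly combine the two least-probable nodes; the expected code length is the sum of the merged weights.
merge 51/1000 + 81/1000 → 33/250
merge 33/250 + 19/125 → 71/250
merge 91/500 + 119/500 → 21/50
merge 71/250 + 37/125 → 29/50
merge 21/50 + 29/50 → 1
L = 33/250 + 71/250 + 21/50 + 29/50 + 1 = 302/125 = 2.416 bits/symbol.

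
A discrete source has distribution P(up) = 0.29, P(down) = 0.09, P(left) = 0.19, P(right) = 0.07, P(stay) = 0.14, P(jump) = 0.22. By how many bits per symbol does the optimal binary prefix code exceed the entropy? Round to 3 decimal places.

Entropy H = −Σ p log₂ p ≈ 2.4320 bits.
Huffman merges: 7/100+9/100→4/25; 7/50+4/25→3/10; 19/100+11/50→41/100; 29/100+3/10→59/100; 41/100+59/100→1. L = 123/50 ≈ 2.4600.
L − H = 2.4600 − 2.4320 = 0.028 bits.

0.028 bits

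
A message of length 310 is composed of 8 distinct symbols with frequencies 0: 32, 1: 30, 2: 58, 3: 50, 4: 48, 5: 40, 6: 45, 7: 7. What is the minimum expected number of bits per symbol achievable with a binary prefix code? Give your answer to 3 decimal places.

2.932 bits/symbol

Probabilities are the counts divided by 310.
Repeatedly combine the two least-probable nodes; the expected code length is the sum of the merged weights.
merge 7/310 + 3/31 → 37/310
merge 16/155 + 37/310 → 69/310
merge 4/31 + 9/62 → 17/62
merge 24/155 + 5/31 → 49/155
merge 29/155 + 69/310 → 127/310
merge 17/62 + 49/155 → 183/310
merge 127/310 + 183/310 → 1
L = 37/310 + 69/310 + 17/62 + 49/155 + 127/310 + 183/310 + 1 = 909/310 ≈ 2.932 bits/symbol.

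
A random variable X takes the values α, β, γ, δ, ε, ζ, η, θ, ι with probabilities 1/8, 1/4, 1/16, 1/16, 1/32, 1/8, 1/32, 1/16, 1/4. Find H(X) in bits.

Each probability is a power of 1/2, so log₂(1/p) is an integer.
H = Σ p·log₂(1/p) = 1/8·3 + 1/4·2 + 1/16·4 + 1/16·4 + 1/32·5 + 1/8·3 + 1/32·5 + 1/16·4 + 1/4·2 = 2.8125 bits.

2.8125 bits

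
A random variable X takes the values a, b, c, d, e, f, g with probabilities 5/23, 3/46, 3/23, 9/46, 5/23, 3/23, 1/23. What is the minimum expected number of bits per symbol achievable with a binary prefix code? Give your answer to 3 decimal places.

Repeatedly combine the two least-probable nodes; the expected code length is the sum of the merged weights.
merge 1/23 + 3/46 → 5/46
merge 5/46 + 3/23 → 11/46
merge 3/23 + 9/46 → 15/46
merge 5/23 + 5/23 → 10/23
merge 11/46 + 15/46 → 13/23
merge 10/23 + 13/23 → 1
L = 5/46 + 11/46 + 15/46 + 10/23 + 13/23 + 1 = 123/46 ≈ 2.674 bits/symbol.

2.674 bits/symbol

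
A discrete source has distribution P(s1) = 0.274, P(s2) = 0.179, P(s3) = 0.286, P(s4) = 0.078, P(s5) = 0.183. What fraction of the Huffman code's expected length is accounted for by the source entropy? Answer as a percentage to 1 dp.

Entropy H = −Σ p log₂ p ≈ 2.2080 bits.
Huffman merges: 39/500+179/1000→257/1000; 183/1000+257/1000→11/25; 137/500+143/500→14/25; 11/25+14/25→1. L = 2257/1000 ≈ 2.2570.
Efficiency = H/L = 2.2080/2.2570 = 97.8%.

97.8%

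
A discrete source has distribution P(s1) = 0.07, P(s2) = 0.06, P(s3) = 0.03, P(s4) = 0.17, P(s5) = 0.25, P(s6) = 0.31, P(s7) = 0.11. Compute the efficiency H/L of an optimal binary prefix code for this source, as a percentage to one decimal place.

Entropy H = −Σ p log₂ p ≈ 2.4725 bits.
Huffman merges: 3/100+3/50→9/100; 7/100+9/100→4/25; 11/100+4/25→27/100; 17/100+1/4→21/50; 27/100+31/100→29/50; 21/50+29/50→1. L = 63/25 ≈ 2.5200.
Efficiency = H/L = 2.4725/2.5200 = 98.1%.

98.1%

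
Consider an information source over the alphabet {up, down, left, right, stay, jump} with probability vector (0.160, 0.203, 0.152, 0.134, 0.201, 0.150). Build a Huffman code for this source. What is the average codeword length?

2.596 bits/symbol

Repeatedly combine the two least-probable nodes; the expected code length is the sum of the merged weights.
merge 67/500 + 3/20 → 71/250
merge 19/125 + 4/25 → 39/125
merge 201/1000 + 203/1000 → 101/250
merge 71/250 + 39/125 → 149/250
merge 101/250 + 149/250 → 1
L = 71/250 + 39/125 + 101/250 + 149/250 + 1 = 649/250 = 2.596 bits/symbol.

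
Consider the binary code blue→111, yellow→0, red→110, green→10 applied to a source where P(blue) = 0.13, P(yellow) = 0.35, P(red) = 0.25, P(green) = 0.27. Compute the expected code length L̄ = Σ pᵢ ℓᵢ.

2.03 bits/symbol

L̄ = Σ pᵢ·ℓᵢ = 0.13·3 + 0.35·1 + 0.25·3 + 0.27·2 = 2.03 bits/symbol.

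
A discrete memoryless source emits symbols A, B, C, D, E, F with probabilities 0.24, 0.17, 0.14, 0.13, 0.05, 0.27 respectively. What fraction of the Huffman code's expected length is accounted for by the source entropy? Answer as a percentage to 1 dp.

Entropy H = −Σ p log₂ p ≈ 2.4346 bits.
Huffman merges: 1/20+13/100→9/50; 7/50+17/100→31/100; 9/50+6/25→21/50; 27/100+31/100→29/50; 21/50+29/50→1. L = 249/100 ≈ 2.4900.
Efficiency = H/L = 2.4346/2.4900 = 97.8%.

97.8%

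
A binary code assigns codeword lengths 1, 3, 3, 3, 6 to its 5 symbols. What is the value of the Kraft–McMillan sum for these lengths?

0.890625

With common denominator 2^6 = 64: Σ 2^(−ℓᵢ) = 32/64 + 8/64 + 8/64 + 8/64 + 1/64 = 57/64 = 0.890625.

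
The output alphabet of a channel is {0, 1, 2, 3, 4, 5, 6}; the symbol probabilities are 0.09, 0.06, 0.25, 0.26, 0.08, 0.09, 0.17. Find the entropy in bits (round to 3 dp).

H = −Σ pᵢ log₂ pᵢ.
−0.09·log₂(0.09) = 0.3127
−0.06·log₂(0.06) = 0.2435
−0.25·log₂(0.25) = 0.5000
−0.26·log₂(0.26) = 0.5053
−0.08·log₂(0.08) = 0.2915
−0.09·log₂(0.09) = 0.3127
−0.17·log₂(0.17) = 0.4346
Sum ≈ 2.6002 → 2.600 bits.

2.600 bits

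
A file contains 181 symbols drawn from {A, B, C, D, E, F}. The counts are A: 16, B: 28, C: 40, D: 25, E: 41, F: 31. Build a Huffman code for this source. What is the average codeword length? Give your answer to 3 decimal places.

Probabilities are the counts divided by 181.
Repeatedly combine the two least-probable nodes; the expected code length is the sum of the merged weights.
merge 16/181 + 25/181 → 41/181
merge 28/181 + 31/181 → 59/181
merge 40/181 + 41/181 → 81/181
merge 41/181 + 59/181 → 100/181
merge 81/181 + 100/181 → 1
L = 41/181 + 59/181 + 81/181 + 100/181 + 1 = 462/181 ≈ 2.552 bits/symbol.

2.552 bits/symbol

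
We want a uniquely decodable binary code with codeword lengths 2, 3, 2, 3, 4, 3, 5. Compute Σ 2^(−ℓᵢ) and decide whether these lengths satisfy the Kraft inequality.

0.96875; yes

With common denominator 2^5 = 32: Σ 2^(−ℓᵢ) = 8/32 + 4/32 + 8/32 + 4/32 + 2/32 + 4/32 + 1/32 = 31/32 = 0.96875.
Kraft's inequality requires Σ ≤ 1; here Σ = 0.96875 ≤ 1, so such a prefix code exists.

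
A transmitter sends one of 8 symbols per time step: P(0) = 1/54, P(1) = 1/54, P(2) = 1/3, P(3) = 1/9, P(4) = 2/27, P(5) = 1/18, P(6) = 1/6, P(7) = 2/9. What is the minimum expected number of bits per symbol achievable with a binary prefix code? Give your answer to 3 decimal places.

2.574 bits/symbol

Repeatedly combine the two least-probable nodes; the expected code length is the sum of the merged weights.
merge 1/54 + 1/54 → 1/27
merge 1/27 + 1/18 → 5/54
merge 2/27 + 5/54 → 1/6
merge 1/9 + 1/6 → 5/18
merge 1/6 + 2/9 → 7/18
merge 5/18 + 1/3 → 11/18
merge 7/18 + 11/18 → 1
L = 1/27 + 5/54 + 1/6 + 5/18 + 7/18 + 11/18 + 1 = 139/54 ≈ 2.574 bits/symbol.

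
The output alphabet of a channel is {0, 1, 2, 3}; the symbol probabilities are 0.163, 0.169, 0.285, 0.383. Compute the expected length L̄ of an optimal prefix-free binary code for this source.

Repeatedly combine the two least-probable nodes; the expected code length is the sum of the merged weights.
merge 163/1000 + 169/1000 → 83/250
merge 57/200 + 83/250 → 617/1000
merge 383/1000 + 617/1000 → 1
L = 83/250 + 617/1000 + 1 = 1949/1000 = 1.949 bits/symbol.

1.949 bits/symbol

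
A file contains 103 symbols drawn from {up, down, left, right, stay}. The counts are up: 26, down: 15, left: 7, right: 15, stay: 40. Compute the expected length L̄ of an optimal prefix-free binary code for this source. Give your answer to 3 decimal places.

2.184 bits/symbol

Probabilities are the counts divided by 103.
Repeatedly combine the two least-probable nodes; the expected code length is the sum of the merged weights.
merge 7/103 + 15/103 → 22/103
merge 15/103 + 22/103 → 37/103
merge 26/103 + 37/103 → 63/103
merge 40/103 + 63/103 → 1
L = 22/103 + 37/103 + 63/103 + 1 = 225/103 ≈ 2.184 bits/symbol.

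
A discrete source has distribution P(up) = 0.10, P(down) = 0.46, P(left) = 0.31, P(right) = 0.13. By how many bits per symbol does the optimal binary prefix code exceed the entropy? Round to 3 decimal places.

Entropy H = −Σ p log₂ p ≈ 1.7540 bits.
Huffman merges: 1/10+13/100→23/100; 23/100+31/100→27/50; 23/50+27/50→1. L = 177/100 ≈ 1.7700.
L − H = 1.7700 − 1.7540 = 0.016 bits.

0.016 bits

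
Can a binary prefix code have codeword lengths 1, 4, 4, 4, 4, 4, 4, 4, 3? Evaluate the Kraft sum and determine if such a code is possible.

1.0625; no

With common denominator 2^4 = 16: Σ 2^(−ℓᵢ) = 8/16 + 1/16 + 1/16 + 1/16 + 1/16 + 1/16 + 1/16 + 1/16 + 2/16 = 17/16 = 1.0625.
Kraft's inequality requires Σ ≤ 1; here Σ = 1.0625 > 1, so no such prefix code exists.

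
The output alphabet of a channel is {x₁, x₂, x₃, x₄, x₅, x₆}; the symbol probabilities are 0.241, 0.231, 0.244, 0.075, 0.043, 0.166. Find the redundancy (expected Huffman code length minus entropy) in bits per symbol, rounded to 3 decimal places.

0.017 bits

Entropy H = −Σ p log₂ p ≈ 2.3852 bits.
Huffman merges: 43/1000+3/40→59/500; 59/500+83/500→71/250; 231/1000+241/1000→59/125; 61/250+71/250→66/125; 59/125+66/125→1. L = 1201/500 ≈ 2.4020.
L − H = 2.4020 − 2.3852 = 0.017 bits.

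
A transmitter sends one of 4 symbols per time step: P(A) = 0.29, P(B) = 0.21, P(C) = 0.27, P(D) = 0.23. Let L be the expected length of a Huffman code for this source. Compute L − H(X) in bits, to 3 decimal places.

Entropy H = −Σ p log₂ p ≈ 1.9884 bits.
Huffman merges: 21/100+23/100→11/25; 27/100+29/100→14/25; 11/25+14/25→1. L = 2 ≈ 2.0000.
L − H = 2.0000 − 1.9884 = 0.012 bits.

0.012 bits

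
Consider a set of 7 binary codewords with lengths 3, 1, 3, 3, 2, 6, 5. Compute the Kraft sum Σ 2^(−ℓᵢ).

With common denominator 2^6 = 64: Σ 2^(−ℓᵢ) = 8/64 + 32/64 + 8/64 + 8/64 + 16/64 + 1/64 + 2/64 = 75/64 = 1.171875.

1.171875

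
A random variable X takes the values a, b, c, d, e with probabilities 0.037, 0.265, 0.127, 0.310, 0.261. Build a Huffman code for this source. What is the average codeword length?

2.164 bits/symbol

Repeatedly combine the two least-probable nodes; the expected code length is the sum of the merged weights.
merge 37/1000 + 127/1000 → 41/250
merge 41/250 + 261/1000 → 17/40
merge 53/200 + 31/100 → 23/40
merge 17/40 + 23/40 → 1
L = 41/250 + 17/40 + 23/40 + 1 = 541/250 = 2.164 bits/symbol.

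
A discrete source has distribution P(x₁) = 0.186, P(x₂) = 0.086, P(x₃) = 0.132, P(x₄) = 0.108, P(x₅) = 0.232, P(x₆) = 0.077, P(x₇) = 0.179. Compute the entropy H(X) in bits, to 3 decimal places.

H = −Σ pᵢ log₂ pᵢ.
−0.186·log₂(0.186) = 0.4514
−0.086·log₂(0.086) = 0.3044
−0.132·log₂(0.132) = 0.3856
−0.108·log₂(0.108) = 0.3468
−0.232·log₂(0.232) = 0.4890
−0.077·log₂(0.077) = 0.2848
−0.179·log₂(0.179) = 0.4443
Sum ≈ 2.7063 → 2.706 bits.

2.706 bits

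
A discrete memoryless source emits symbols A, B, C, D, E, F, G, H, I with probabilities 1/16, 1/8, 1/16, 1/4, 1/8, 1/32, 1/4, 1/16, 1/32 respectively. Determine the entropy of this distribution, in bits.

2.8125 bits

Each probability is a power of 1/2, so log₂(1/p) is an integer.
H = Σ p·log₂(1/p) = 1/16·4 + 1/8·3 + 1/16·4 + 1/4·2 + 1/8·3 + 1/32·5 + 1/4·2 + 1/16·4 + 1/32·5 = 2.8125 bits.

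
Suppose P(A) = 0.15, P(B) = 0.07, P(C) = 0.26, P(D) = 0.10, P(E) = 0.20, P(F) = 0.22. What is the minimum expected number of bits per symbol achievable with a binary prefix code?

2.49 bits/symbol

Repeatedly combine the two least-probable nodes; the expected code length is the sum of the merged weights.
merge 7/100 + 1/10 → 17/100
merge 3/20 + 17/100 → 8/25
merge 1/5 + 11/50 → 21/50
merge 13/50 + 8/25 → 29/50
merge 21/50 + 29/50 → 1
L = 17/100 + 8/25 + 21/50 + 29/50 + 1 = 249/100 = 2.49 bits/symbol.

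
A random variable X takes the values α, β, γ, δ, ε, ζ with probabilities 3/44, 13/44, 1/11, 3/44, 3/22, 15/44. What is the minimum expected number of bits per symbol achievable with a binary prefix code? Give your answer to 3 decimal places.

Repeatedly combine the two least-probable nodes; the expected code length is the sum of the merged weights.
merge 3/44 + 3/44 → 3/22
merge 1/11 + 3/22 → 5/22
merge 3/22 + 5/22 → 4/11
merge 13/44 + 15/44 → 7/11
merge 4/11 + 7/11 → 1
L = 3/22 + 5/22 + 4/11 + 7/11 + 1 = 26/11 ≈ 2.364 bits/symbol.

2.364 bits/symbol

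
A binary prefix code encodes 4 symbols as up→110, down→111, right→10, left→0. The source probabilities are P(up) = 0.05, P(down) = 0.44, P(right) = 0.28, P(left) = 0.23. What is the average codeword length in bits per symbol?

2.26 bits/symbol

L̄ = Σ pᵢ·ℓᵢ = 0.05·3 + 0.44·3 + 0.28·2 + 0.23·1 = 2.26 bits/symbol.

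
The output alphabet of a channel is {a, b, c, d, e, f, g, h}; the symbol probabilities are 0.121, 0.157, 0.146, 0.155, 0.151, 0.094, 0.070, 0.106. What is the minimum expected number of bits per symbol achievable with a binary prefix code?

Repeatedly combine the two least-probable nodes; the expected code length is the sum of the merged weights.
merge 7/100 + 47/500 → 41/250
merge 53/500 + 121/1000 → 227/1000
merge 73/500 + 151/1000 → 297/1000
merge 31/200 + 157/1000 → 39/125
merge 41/250 + 227/1000 → 391/1000
merge 297/1000 + 39/125 → 609/1000
merge 391/1000 + 609/1000 → 1
L = 41/250 + 227/1000 + 297/1000 + 39/125 + 391/1000 + 609/1000 + 1 = 3 bits/symbol.

3 bits/symbol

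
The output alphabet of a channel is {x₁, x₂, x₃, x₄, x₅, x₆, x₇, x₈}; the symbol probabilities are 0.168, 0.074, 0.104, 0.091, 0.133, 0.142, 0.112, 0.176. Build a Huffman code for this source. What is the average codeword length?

2.989 bits/symbol

Repeatedly combine the two least-probable nodes; the expected code length is the sum of the merged weights.
merge 37/500 + 91/1000 → 33/200
merge 13/125 + 14/125 → 27/125
merge 133/1000 + 71/500 → 11/40
merge 33/200 + 21/125 → 333/1000
merge 22/125 + 27/125 → 49/125
merge 11/40 + 333/1000 → 76/125
merge 49/125 + 76/125 → 1
L = 33/200 + 27/125 + 11/40 + 333/1000 + 49/125 + 76/125 + 1 = 2989/1000 = 2.989 bits/symbol.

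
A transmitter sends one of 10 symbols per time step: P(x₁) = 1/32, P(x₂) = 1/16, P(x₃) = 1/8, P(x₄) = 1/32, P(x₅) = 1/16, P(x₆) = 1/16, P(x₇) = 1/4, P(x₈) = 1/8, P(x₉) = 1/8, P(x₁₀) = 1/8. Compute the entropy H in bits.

Each probability is a power of 1/2, so log₂(1/p) is an integer.
H = Σ p·log₂(1/p) = 1/32·5 + 1/16·4 + 1/8·3 + 1/32·5 + 1/16·4 + 1/16·4 + 1/4·2 + 1/8·3 + 1/8·3 + 1/8·3 = 3.0625 bits.

3.0625 bits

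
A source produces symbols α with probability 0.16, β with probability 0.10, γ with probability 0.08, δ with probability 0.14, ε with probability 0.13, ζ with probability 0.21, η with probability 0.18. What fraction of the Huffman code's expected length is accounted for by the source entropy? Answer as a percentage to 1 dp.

Entropy H = −Σ p log₂ p ≈ 2.7446 bits.
Huffman merges: 2/25+1/10→9/50; 13/100+7/50→27/100; 4/25+9/50→17/50; 9/50+21/100→39/100; 27/100+17/50→61/100; 39/100+61/100→1. L = 279/100 ≈ 2.7900.
Efficiency = H/L = 2.7446/2.7900 = 98.4%.

98.4%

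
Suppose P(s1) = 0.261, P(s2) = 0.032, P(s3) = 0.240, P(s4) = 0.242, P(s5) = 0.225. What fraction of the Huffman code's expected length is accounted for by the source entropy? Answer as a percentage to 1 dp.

94.7%

Entropy H = −Σ p log₂ p ≈ 2.1384 bits.
Huffman merges: 4/125+9/40→257/1000; 6/25+121/500→241/500; 257/1000+261/1000→259/500; 241/500+259/500→1. L = 2257/1000 ≈ 2.2570.
Efficiency = H/L = 2.1384/2.2570 = 94.7%.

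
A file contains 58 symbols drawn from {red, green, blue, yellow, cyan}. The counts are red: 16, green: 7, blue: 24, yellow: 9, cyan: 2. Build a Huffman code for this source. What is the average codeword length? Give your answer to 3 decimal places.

Probabilities are the counts divided by 58.
Repeatedly combine the two least-probable nodes; the expected code length is the sum of the merged weights.
merge 1/29 + 7/58 → 9/58
merge 9/58 + 9/58 → 9/29
merge 8/29 + 9/29 → 17/29
merge 12/29 + 17/29 → 1
L = 9/58 + 9/29 + 17/29 + 1 = 119/58 ≈ 2.052 bits/symbol.

2.052 bits/symbol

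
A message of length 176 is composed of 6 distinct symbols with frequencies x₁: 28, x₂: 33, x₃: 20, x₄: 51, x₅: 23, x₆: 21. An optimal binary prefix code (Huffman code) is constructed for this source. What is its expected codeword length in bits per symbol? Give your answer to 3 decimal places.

Probabilities are the counts divided by 176.
Repeatedly combine the two least-probable nodes; the expected code length is the sum of the merged weights.
merge 5/44 + 21/176 → 41/176
merge 23/176 + 7/44 → 51/176
merge 3/16 + 41/176 → 37/88
merge 51/176 + 51/176 → 51/88
merge 37/88 + 51/88 → 1
L = 41/176 + 51/176 + 37/88 + 51/88 + 1 = 111/44 ≈ 2.523 bits/symbol.

2.523 bits/symbol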